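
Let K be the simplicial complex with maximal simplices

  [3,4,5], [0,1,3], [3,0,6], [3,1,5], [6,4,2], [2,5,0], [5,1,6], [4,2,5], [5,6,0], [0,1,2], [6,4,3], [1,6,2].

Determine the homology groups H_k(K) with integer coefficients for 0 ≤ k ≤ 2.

We work with the vertex ordering 0 < 1 < 2 < 3 < 4 < 5 < 6. The simplices of K, each written with vertices in increasing order, are:

  0-simplices (7): [0], [1], [2], [3], [4], [5], [6]
  1-simplices (18): [0,1], [0,2], [0,3], [0,5], [0,6], [1,2], [1,3], [1,5], [1,6], [2,4], [2,5], [2,6], [3,4], [3,5], [3,6], [4,5], [4,6], [5,6]
  2-simplices (12): [0,1,2], [0,1,3], [0,2,5], [0,3,6], [0,5,6], [1,2,6], [1,3,5], [1,5,6], [2,4,5], [2,4,6], [3,4,5], [3,4,6]

Hence C_0 ≅ Z^7, C_1 ≅ Z^18, C_2 ≅ Z^12.

The boundary map ∂_1: C_1 → C_0 sends each edge [p,q] (with p < q) to q − p. For instance
  ∂[1,3] = [3] − [1].
The resulting 7×18 matrix has rank 6, and its Smith normal form has invariant factors (1,1,1,1,1,1).

∂_2: C_2 → C_1 acts by ∂[p,q,r] = [q,r] − [p,r] + [p,q]. For instance
  ∂[0,2,5] = [2,5] − [0,5] + [0,2],
  ∂[1,2,6] = [2,6] − [1,6] + [1,2].
The 18×12 boundary matrix has rank 12 and Smith normal form diag(1,1,1,1,1,1,1,1,1,1,1,2).

Reading off H_k = ker ∂_k / im ∂_{k+1}:

  H_0: rank C_0 − rank ∂_1 = 7 − 6 = 1, and the invariant factors of ∂_1 are all 1, so H_0 = Z.
  H_1: rank ker ∂_1 − rank ∂_2 = (18 − 6) − 12 = 0, and ∂_2 has invariant factor 2 > 1, so H_1 = Z_2.
  H_2: rank ker ∂_2 − rank ∂_3 = (12 − 12) − 0 = 0, and there is no ∂_3, so H_2 = 0.

As a check, the Euler characteristic is 7 − 18 + 12 = 1, which agrees with 1 − 0 + 0 = 1.
(K is a triangulation of the real projective plane RP^2.)

H_0 = Z,  H_1 = Z_2,  H_2 = 0.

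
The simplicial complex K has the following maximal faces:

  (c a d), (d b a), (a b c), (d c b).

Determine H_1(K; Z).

Take the total order a < b < c < d on the vertex set. Then K (dimension 2) consists of the simplices:

  0-simplices (4): a, b, c, d
  1-simplices (6): ab, ac, ad, bc, bd, cd
  2-simplices (4): abc, abd, acd, bcd

so the chain groups are C_0 ≅ Z^4, C_1 ≅ Z^6, C_2 ≅ Z^4.

Boundary ∂_1: C_1 → C_0 sends each edge [p,q] (with p < q) to q − p.
The 4×6 boundary matrix has rank 3 and Smith normal form diag(1,1,1).

∂_2: C_2 → C_1 sends each 2-simplex [p,q,r] to [q,r] − [p,r] + [p,q]. For instance
  ∂bcd = cd − bd + bc,
  ∂abd = bd − ad + ab.
As a 6×4 matrix over Z this has rank 3, with invariant factors (1,1,1).

Reading off H_k = ker ∂_k / im ∂_{k+1}:

  H_1: rank ker ∂_1 − rank ∂_2 = (6 − 3) − 3 = 0, and the invariant factors of ∂_2 are all 1, so H_1 ≅ 0.

H_1 = 0.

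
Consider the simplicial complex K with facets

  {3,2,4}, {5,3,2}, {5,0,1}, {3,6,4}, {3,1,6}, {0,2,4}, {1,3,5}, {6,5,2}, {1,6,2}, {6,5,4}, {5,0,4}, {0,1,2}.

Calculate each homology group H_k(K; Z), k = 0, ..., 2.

H_0 = Z,  H_1 = Z/2Z,  H_2 = 0.

K has 7 vertices, 18 edges, 12 triangles.
rank ∂_0 = 0, rank ∂_1 = 6 ⇒ b_0 = 7 − 0 − 6 = 1; all invariant factors of ∂_1 are 1 so no torsion. So H_0 ≅ Z.
rank ∂_1 = 6, rank ∂_2 = 12 ⇒ b_1 = 18 − 6 − 12 = 0; ∂_2 has invariant factor(s) [2] giving torsion. So H_1 ≅ Z/2Z.
rank ∂_2 = 12, rank ∂_3 = 0 ⇒ b_2 = 12 − 12 − 0 = 0. So H_2 ≅ 0.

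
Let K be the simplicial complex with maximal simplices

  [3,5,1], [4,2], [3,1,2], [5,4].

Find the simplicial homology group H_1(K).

H_1 = Z.

K has 5 vertices, 7 edges, 2 triangles.
rank ∂_1 = 4, rank ∂_2 = 2 ⇒ b_1 = 7 − 4 − 2 = 1; all invariant factors of ∂_2 are 1 so no torsion. So H_1 ≅ Z.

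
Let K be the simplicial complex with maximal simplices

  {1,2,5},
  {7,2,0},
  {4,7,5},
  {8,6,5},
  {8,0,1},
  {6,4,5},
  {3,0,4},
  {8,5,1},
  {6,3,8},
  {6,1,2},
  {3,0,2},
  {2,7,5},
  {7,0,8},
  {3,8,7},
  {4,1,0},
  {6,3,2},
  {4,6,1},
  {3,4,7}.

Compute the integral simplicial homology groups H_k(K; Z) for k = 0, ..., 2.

Take the total order 0 < 1 < 2 < 3 < 4 < 5 < 6 < 7 < 8 on the vertex set. Then K (dimension 2) consists of the simplices:

  0-simplices (9): [0], [1], [2], [3], [4], [5], [6], [7], [8]
  1-simplices (27): (27 of them)
  2-simplices (18): [0,1,4], [0,1,8], [0,2,3], [0,2,7], [0,3,4], [0,7,8], [1,2,5], [1,2,6], [1,4,6], [1,5,8], [2,3,6], [2,5,7], [3,4,7], [3,6,8], [3,7,8], [4,5,6], [4,5,7], [5,6,8]

so the chain groups are C_0 ≅ Z^9, C_1 ≅ Z^27, C_2 ≅ Z^18.

The boundary map ∂_1: C_1 → C_0 sends each edge [p,q] (with p < q) to q − p. For instance
  ∂[6,8] = [8] − [6].
This gives a 9×27 integer matrix of rank 8; reducing to Smith normal form yields diagonal entries (1,1,1,1,1,1,1,1).

∂_2: C_2 → C_1 sends each 2-simplex [p,q,r] to [q,r] − [p,r] + [p,q]. For instance
  ∂[2,3,6] = [3,6] − [2,6] + [2,3],
  ∂[4,5,7] = [5,7] − [4,7] + [4,5].
The resulting 27×18 matrix has rank 18, and its Smith normal form has invariant factors (1,1,1,1,1,1,1,1,1,1,1,1,1,1,1,1,1,2).

From H_k ≅ ker(∂_k) / im(∂_{k+1}) we obtain:

  H_0: rank C_0 − rank ∂_1 = 9 − 8 = 1, and the invariant factors of ∂_1 are all 1, so H_0 = Z.
  H_1: rank ker ∂_1 − rank ∂_2 = (27 − 8) − 18 = 1, and ∂_2 has invariant factor 2 > 1, so H_1 = Z ⊕ Z/2Z.
  H_2: rank ker ∂_2 − rank ∂_3 = (18 − 18) − 0 = 0, and there is no ∂_3, so H_2 = 0.

As a check, the Euler characteristic is 9 − 27 + 18 = 0, which agrees with 1 − 1 + 0 = 0.

H_0 = Z,  H_1 = Z ⊕ Z/2Z,  H_2 = 0.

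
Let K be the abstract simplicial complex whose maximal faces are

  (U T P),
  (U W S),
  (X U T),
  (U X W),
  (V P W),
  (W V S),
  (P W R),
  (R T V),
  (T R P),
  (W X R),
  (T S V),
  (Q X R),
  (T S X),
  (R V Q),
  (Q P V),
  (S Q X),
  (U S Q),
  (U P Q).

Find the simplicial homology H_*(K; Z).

H_0 = Z,  H_1 = Z ⊕ Z/2,  H_2 = 0.

K has 9 vertices, 27 edges, 18 triangles.
rank ∂_0 = 0, rank ∂_1 = 8 ⇒ b_0 = 9 − 0 − 8 = 1; all invariant factors of ∂_1 are 1 so no torsion. So H_0 ≅ Z.
rank ∂_1 = 8, rank ∂_2 = 18 ⇒ b_1 = 27 − 8 − 18 = 1; ∂_2 has invariant factor(s) [2] giving torsion. So H_1 ≅ Z ⊕ Z/2.
rank ∂_2 = 18, rank ∂_3 = 0 ⇒ b_2 = 18 − 18 − 0 = 0. So H_2 ≅ 0.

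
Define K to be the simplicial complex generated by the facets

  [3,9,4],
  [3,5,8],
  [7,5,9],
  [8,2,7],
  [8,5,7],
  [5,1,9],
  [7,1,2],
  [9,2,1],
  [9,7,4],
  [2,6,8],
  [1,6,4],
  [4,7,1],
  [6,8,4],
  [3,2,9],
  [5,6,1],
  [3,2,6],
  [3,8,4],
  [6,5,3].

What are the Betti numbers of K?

We work with the vertex ordering 1 < 2 < 3 < 4 < 5 < 6 < 7 < 8 < 9. The simplices of K, each written with vertices in increasing order, are:

  0-simplices (9): [1], [2], [3], [4], [5], [6], [7], [8], [9]
  1-simplices (27): (27 of them)
  2-simplices (18): [1,2,7], [1,2,9], [1,4,6], [1,4,7], [1,5,6], [1,5,9], [2,3,6], [2,3,9], [2,6,8], [2,7,8], [3,4,8], [3,4,9], [3,5,6], [3,5,8], [4,6,8], [4,7,9], [5,7,8], [5,7,9]

Hence C_0 ≅ Z^9, C_1 ≅ Z^27, C_2 ≅ Z^18.

∂_1: C_1 → C_0 maps an edge to its endpoints' difference, ∂[p,q] = q − p. For instance
  ∂[5,9] = [9] − [5].
As a 9×27 matrix over Z this has rank 8, with invariant factors (1,1,1,1,1,1,1,1).

The boundary map ∂_2: C_2 → C_1 sends each 2-simplex [p,q,r] to [q,r] − [p,r] + [p,q]. For instance
  ∂[5,7,9] = [7,9] − [5,9] + [5,7],
  ∂[4,6,8] = [6,8] − [4,8] + [4,6].
The 27×18 boundary matrix has rank 18 and Smith normal form diag(1,1,1,1,1,1,1,1,1,1,1,1,1,1,1,1,1,2).

Computing H_k = (kernel of ∂_k) / (image of ∂_{k+1}):

  H_0: rank C_0 − rank ∂_1 = 9 − 8 = 1, and the invariant factors of ∂_1 are all 1, so H_0 ≅ Z.
  H_1: rank ker ∂_1 − rank ∂_2 = (27 − 8) − 18 = 1, and ∂_2 has invariant factor 2 > 1, so H_1 ≅ Z ⊕ Z/2.
  H_2: rank ker ∂_2 − rank ∂_3 = (18 − 18) − 0 = 0, and there is no ∂_3, so H_2 ≅ 0.

Hence the Betti numbers are b_0 = 1, b_1 = 1, b_2 = 0.

b_0 = 1, b_1 = 1, b_2 = 0.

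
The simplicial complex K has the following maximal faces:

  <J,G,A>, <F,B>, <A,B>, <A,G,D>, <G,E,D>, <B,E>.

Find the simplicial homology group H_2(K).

Fix the vertex order A < B < D < E < F < G < J and write every simplex with vertices in increasing order. Then dim K = 2 and the simplices of K are:

  0-simplices (7): A, B, D, E, F, G, J
  1-simplices (10): AB, AD, AG, AJ, BE, BF, DE, DG, EG, GJ
  2-simplices (3): ADG, AGJ, DEG

giving chain groups C_0 ≅ Z^7, C_1 ≅ Z^10, C_2 ≅ Z^3.

∂_1: C_1 → C_0 sends each edge [p,q] (with p < q) to q − p. For instance
  ∂BE = E − B.
This gives a 7×10 integer matrix of rank 6; reducing to Smith normal form yields diagonal entries (1,1,1,1,1,1).

Boundary ∂_2: C_2 → C_1 maps a triangle to the signed sum of its edges. For instance
  ∂DEG = EG − DG + DE,
  ∂ADG = DG − AG + AD.
The resulting 10×3 matrix has rank 3, and its Smith normal form has invariant factors (1,1,1).

Computing H_k = (kernel of ∂_k) / (image of ∂_{k+1}):

  H_2: rank ker ∂_2 − rank ∂_3 = (3 − 3) − 0 = 0, and there is no ∂_3, so H_2 = 0.

H_2 = 0.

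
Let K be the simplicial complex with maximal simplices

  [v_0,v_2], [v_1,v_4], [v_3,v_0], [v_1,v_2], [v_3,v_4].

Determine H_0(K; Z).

Order the vertices as v_0 < v_1 < v_2 < v_3 < v_4. Listing each simplex with vertices in this order, K has dimension 1 with simplices:

  0-simplices (5): [v_0], [v_1], [v_2], [v_3], [v_4]
  1-simplices (5): [v_0,v_2], [v_0,v_3], [v_1,v_2], [v_1,v_4], [v_3,v_4]

so the chain groups are C_0 ≅ Z^5, C_1 ≅ Z^5.

∂_1: C_1 → C_0 sends each edge [p,q] (with p < q) to q − p.
As a 5×5 matrix over Z this has rank 4, with invariant factors (1,1,1,1).

Reading off H_k = ker ∂_k / im ∂_{k+1}:

  H_0: rank C_0 − rank ∂_1 = 5 − 4 = 1, and the invariant factors of ∂_1 are all 1, so H_0 = Z.

H_0 = Z.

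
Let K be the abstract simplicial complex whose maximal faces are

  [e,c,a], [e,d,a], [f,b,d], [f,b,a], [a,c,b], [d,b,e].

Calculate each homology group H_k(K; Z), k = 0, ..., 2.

H_0 ≅ Z,  H_1 ≅ Z,  H_2 = 0.

Fix the vertex order a < b < c < d < e < f and write every simplex with vertices in increasing order. Then dim K = 2 and the simplices of K are:

  0-simplices (6): a, b, c, d, e, f
  1-simplices (12): ab, ac, ad, ae, af, bc, bd, be, bf, ce, de, df
  2-simplices (6): abc, abf, ace, ade, bde, bdf

Hence C_0 ≅ Z^6, C_1 ≅ Z^12, C_2 ≅ Z^6.

∂_1: C_1 → C_0 sends each edge [p,q] (with p < q) to q − p. For instance
  ∂bd = d − b.
The resulting 6×12 matrix has rank 5, and its Smith normal form has invariant factors (1,1,1,1,1).

The boundary map ∂_2: C_2 → C_1 acts by ∂[p,q,r] = [q,r] − [p,r] + [p,q]. For instance
  ∂abf = bf − af + ab,
  ∂ade = de − ae + ad.
This gives a 12×6 integer matrix of rank 6; reducing to Smith normal form yields diagonal entries (1,1,1,1,1,1).

Computing H_k = (kernel of ∂_k) / (image of ∂_{k+1}):

  H_0: rank C_0 − rank ∂_1 = 6 − 5 = 1, and the invariant factors of ∂_1 are all 1, so H_0 ≅ Z.
  H_1: rank ker ∂_1 − rank ∂_2 = (12 − 5) − 6 = 1, and the invariant factors of ∂_2 are all 1, so H_1 ≅ Z.
  H_2: rank ker ∂_2 − rank ∂_3 = (6 − 6) − 0 = 0, and there is no ∂_3, so H_2 ≅ 0.

As a check, the Euler characteristic is 6 − 12 + 6 = 0, which agrees with 1 − 1 + 0 = 0.
(K is a triangulation of the cylinder S^1 x I.)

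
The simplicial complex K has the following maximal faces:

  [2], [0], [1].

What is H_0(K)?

H_0 ≅ Z^3.

Fix the vertex order 0 < 1 < 2 and write every simplex with vertices in increasing order. Then dim K = 0 and the simplices of K are:

  0-simplices (3): [0], [1], [2]

Hence C_0 ≅ Z^3.

Now H_k = ker ∂_k / im ∂_{k+1}, so:

  H_0: rank C_0 − rank ∂_1 = 3 − 0 = 3, and there is no ∂_1, so H_0 = Z^3.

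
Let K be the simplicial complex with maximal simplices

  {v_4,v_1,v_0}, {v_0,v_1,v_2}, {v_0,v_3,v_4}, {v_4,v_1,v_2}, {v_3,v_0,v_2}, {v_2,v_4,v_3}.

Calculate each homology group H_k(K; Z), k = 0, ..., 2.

H_0 = Z,  H_1 = 0,  H_2 = Z.

We work with the vertex ordering v_0 < v_1 < v_2 < v_3 < v_4. The simplices of K, each written with vertices in increasing order, are:

  0-simplices (5): [v_0], [v_1], [v_2], [v_3], [v_4]
  1-simplices (9): [v_0,v_1], [v_0,v_2], [v_0,v_3], [v_0,v_4], [v_1,v_2], [v_1,v_4], [v_2,v_3], [v_2,v_4], [v_3,v_4]
  2-simplices (6): [v_0,v_1,v_2], [v_0,v_1,v_4], [v_0,v_2,v_3], [v_0,v_3,v_4], [v_1,v_2,v_4], [v_2,v_3,v_4]

Hence C_0 ≅ Z^5, C_1 ≅ Z^9, C_2 ≅ Z^6.

The boundary map ∂_1: C_1 → C_0 sends each edge [p,q] (with p < q) to q − p.
The resulting 5×9 matrix has rank 4, and its Smith normal form has invariant factors (1,1,1,1).

∂_2: C_2 → C_1 sends each 2-simplex [p,q,r] to [q,r] − [p,r] + [p,q]. For instance
  ∂[v_0,v_1,v_2] = [v_1,v_2] − [v_0,v_2] + [v_0,v_1],
  ∂[v_0,v_2,v_3] = [v_2,v_3] − [v_0,v_3] + [v_0,v_2].
The resulting 9×6 matrix has rank 5, and its Smith normal form has invariant factors (1,1,1,1,1).

From H_k ≅ ker(∂_k) / im(∂_{k+1}) we obtain:

  H_0: rank C_0 − rank ∂_1 = 5 − 4 = 1, and the invariant factors of ∂_1 are all 1, so H_0 = Z.
  H_1: rank ker ∂_1 − rank ∂_2 = (9 − 4) − 5 = 0, and the invariant factors of ∂_2 are all 1, so H_1 = 0.
  H_2: rank ker ∂_2 − rank ∂_3 = (6 − 5) − 0 = 1, and there is no ∂_3, so H_2 = Z.

As a check, the Euler characteristic is 5 − 9 + 6 = 2, which agrees with 1 − 0 + 1 = 2.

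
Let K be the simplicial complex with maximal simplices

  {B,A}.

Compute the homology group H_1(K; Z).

We work with the vertex ordering A < B. The simplices of K, each written with vertices in increasing order, are:

  0-simplices (2): A, B
  1-simplices (1): AB

giving chain groups C_0 ≅ Z^2, C_1 ≅ Z^1.

The boundary map ∂_1: C_1 → C_0 is given by ∂[p,q] = [q] − [p].
The resulting 2×1 matrix has rank 1, and its Smith normal form has invariant factors (1).

From H_k ≅ ker(∂_k) / im(∂_{k+1}) we obtain:

  H_1: rank ker ∂_1 − rank ∂_2 = (1 − 1) − 0 = 0, and there is no ∂_2, so H_1 ≅ 0.

H_1 = 0.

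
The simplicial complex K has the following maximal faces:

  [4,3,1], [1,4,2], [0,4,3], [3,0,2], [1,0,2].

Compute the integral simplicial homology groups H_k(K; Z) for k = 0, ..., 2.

Take the total order 0 < 1 < 2 < 3 < 4 on the vertex set. Then K (dimension 2) consists of the simplices:

  0-simplices (5): [0], [1], [2], [3], [4]
  1-simplices (10): [0,1], [0,2], [0,3], [0,4], [1,2], [1,3], [1,4], [2,3], [2,4], [3,4]
  2-simplices (5): [0,1,2], [0,2,3], [0,3,4], [1,2,4], [1,3,4]

so the chain groups are C_0 ≅ Z^5, C_1 ≅ Z^10, C_2 ≅ Z^5.

Boundary ∂_1: C_1 → C_0 sends each edge [p,q] (with p < q) to q − p. For instance
  ∂[1,4] = [4] − [1].
This gives a 5×10 integer matrix of rank 4; reducing to Smith normal form yields diagonal entries (1,1,1,1).

Boundary ∂_2: C_2 → C_1 sends each 2-simplex [p,q,r] to [q,r] − [p,r] + [p,q]. For instance
  ∂[0,3,4] = [3,4] − [0,4] + [0,3],
  ∂[0,2,3] = [2,3] − [0,3] + [0,2].
As a 10×5 matrix over Z this has rank 5, with invariant factors (1,1,1,1,1).

Reading off H_k = ker ∂_k / im ∂_{k+1}:

  H_0: rank C_0 − rank ∂_1 = 5 − 4 = 1, and the invariant factors of ∂_1 are all 1, so H_0 = Z.
  H_1: rank ker ∂_1 − rank ∂_2 = (10 − 4) − 5 = 1, and the invariant factors of ∂_2 are all 1, so H_1 = Z.
  H_2: rank ker ∂_2 − rank ∂_3 = (5 − 5) − 0 = 0, and there is no ∂_3, so H_2 = 0.

As a check, the Euler characteristic is 5 − 10 + 5 = 0, which agrees with 1 − 1 + 0 = 0.

H_0 = Z,  H_1 = Z,  H_2 = 0.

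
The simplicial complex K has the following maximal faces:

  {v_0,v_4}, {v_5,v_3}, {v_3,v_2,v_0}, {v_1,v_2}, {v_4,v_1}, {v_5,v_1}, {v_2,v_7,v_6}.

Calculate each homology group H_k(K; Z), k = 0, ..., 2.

H_0 = Z,  H_1 = Z^2,  H_2 = 0.

Take the total order v_0 < v_1 < v_2 < v_3 < v_4 < v_5 < v_6 < v_7 on the vertex set. Then K (dimension 2) consists of the simplices:

  0-simplices (8): [v_0], [v_1], [v_2], [v_3], [v_4], [v_5], [v_6], [v_7]
  1-simplices (11): [v_0,v_2], [v_0,v_3], [v_0,v_4], [v_1,v_2], [v_1,v_4], [v_1,v_5], [v_2,v_3], [v_2,v_6], [v_2,v_7], [v_3,v_5], [v_6,v_7]
  2-simplices (2): [v_0,v_2,v_3], [v_2,v_6,v_7]

Hence C_0 ≅ Z^8, C_1 ≅ Z^11, C_2 ≅ Z^2.

Boundary ∂_1: C_1 → C_0 sends each edge [p,q] (with p < q) to q − p. For instance
  ∂[v_1,v_5] = [v_5] − [v_1].
The 8×11 boundary matrix has rank 7 and Smith normal form diag(1,1,1,1,1,1,1).

The boundary map ∂_2: C_2 → C_1 maps a triangle to the signed sum of its edges. For instance
  ∂[v_0,v_2,v_3] = [v_2,v_3] − [v_0,v_3] + [v_0,v_2],
  ∂[v_2,v_6,v_7] = [v_6,v_7] − [v_2,v_7] + [v_2,v_6].
This gives a 11×2 integer matrix of rank 2; reducing to Smith normal form yields diagonal entries (1,1).

Computing H_k = (kernel of ∂_k) / (image of ∂_{k+1}):

  H_0: rank C_0 − rank ∂_1 = 8 − 7 = 1, and the invariant factors of ∂_1 are all 1, so H_0 = Z.
  H_1: rank ker ∂_1 − rank ∂_2 = (11 − 7) − 2 = 2, and the invariant factors of ∂_2 are all 1, so H_1 = Z^2.
  H_2: rank ker ∂_2 − rank ∂_3 = (2 − 2) − 0 = 0, and there is no ∂_3, so H_2 = 0.

As a check, the Euler characteristic is 8 − 11 + 2 = -1, which agrees with 1 − 2 + 0 = -1.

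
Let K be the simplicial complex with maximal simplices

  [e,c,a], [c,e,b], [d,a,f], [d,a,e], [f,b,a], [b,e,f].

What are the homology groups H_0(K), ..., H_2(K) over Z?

H_0 = Z,  H_1 = Z,  H_2 = 0.

K has 6 vertices, 12 edges, 6 triangles.
rank ∂_0 = 0, rank ∂_1 = 5 ⇒ b_0 = 6 − 0 − 5 = 1; all invariant factors of ∂_1 are 1 so no torsion. So H_0 = Z.
rank ∂_1 = 5, rank ∂_2 = 6 ⇒ b_1 = 12 − 5 − 6 = 1; all invariant factors of ∂_2 are 1 so no torsion. So H_1 = Z.
rank ∂_2 = 6, rank ∂_3 = 0 ⇒ b_2 = 6 − 6 − 0 = 0. So H_2 = 0.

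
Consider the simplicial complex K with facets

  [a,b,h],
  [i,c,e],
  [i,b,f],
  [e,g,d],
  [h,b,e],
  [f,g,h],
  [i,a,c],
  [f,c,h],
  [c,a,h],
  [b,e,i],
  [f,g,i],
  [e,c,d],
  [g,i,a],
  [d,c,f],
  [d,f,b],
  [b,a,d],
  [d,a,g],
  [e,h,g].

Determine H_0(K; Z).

Fix the vertex order a < b < c < d < e < f < g < h < i and write every simplex with vertices in increasing order. Then dim K = 2 and the simplices of K are:

  0-simplices (9): a, b, c, d, e, f, g, h, i
  1-simplices (27): ab, ac, ad, ag, ah, ai, bd, be, bf, bh, bi, cd, ce, cf, ch, ci, de, df, dg, eg, eh, ei, fg, fh, fi, gh, gi
  2-simplices (18): abd, abh, ach, aci, adg, agi, bdf, beh, bei, bfi, cde, cdf, cei, cfh, deg, egh, fgh, fgi

so the chain groups are C_0 ≅ Z^9, C_1 ≅ Z^27, C_2 ≅ Z^18.

The boundary map ∂_1: C_1 → C_0 maps an edge to its endpoints' difference, ∂[p,q] = q − p. For instance
  ∂bi = i − b.
As a 9×27 matrix over Z this has rank 8, with invariant factors (1,1,1,1,1,1,1,1).

∂_2: C_2 → C_1 acts by ∂[p,q,r] = [q,r] − [p,r] + [p,q]. For instance
  ∂agi = gi − ai + ag,
  ∂abh = bh − ah + ab.
This gives a 27×18 integer matrix of rank 17; reducing to Smith normal form yields diagonal entries (1,1,1,1,1,1,1,1,1,1,1,1,1,1,1,1,1).

Now H_k = ker ∂_k / im ∂_{k+1}, so:

  H_0: rank C_0 − rank ∂_1 = 9 − 8 = 1, and the invariant factors of ∂_1 are all 1, so H_0 = Z.

H_0 ≅ Z.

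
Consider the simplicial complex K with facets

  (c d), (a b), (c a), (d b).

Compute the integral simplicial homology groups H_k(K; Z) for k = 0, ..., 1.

H_0 = Z,  H_1 = Z.

Fix the vertex order a < b < c < d and write every simplex with vertices in increasing order. Then dim K = 1 and the simplices of K are:

  0-simplices (4): a, b, c, d
  1-simplices (4): ab, ac, bd, cd

Hence C_0 ≅ Z^4, C_1 ≅ Z^4.

Boundary ∂_1: C_1 → C_0 sends each edge [p,q] (with p < q) to q − p. For instance
  ∂bd = d − b.
As a 4×4 matrix over Z this has rank 3, with invariant factors (1,1,1).

Reading off H_k = ker ∂_k / im ∂_{k+1}:

  H_0: rank C_0 − rank ∂_1 = 4 − 3 = 1, and the invariant factors of ∂_1 are all 1, so H_0 ≅ Z.
  H_1: rank ker ∂_1 − rank ∂_2 = (4 − 3) − 0 = 1, and there is no ∂_2, so H_1 ≅ Z.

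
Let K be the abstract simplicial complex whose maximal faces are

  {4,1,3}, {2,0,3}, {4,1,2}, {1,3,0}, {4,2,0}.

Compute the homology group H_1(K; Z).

H_1 ≅ Z.

K has 5 vertices, 10 edges, 5 triangles.
rank ∂_1 = 4, rank ∂_2 = 5 ⇒ b_1 = 10 − 4 − 5 = 1; all invariant factors of ∂_2 are 1 so no torsion. So H_1 = Z.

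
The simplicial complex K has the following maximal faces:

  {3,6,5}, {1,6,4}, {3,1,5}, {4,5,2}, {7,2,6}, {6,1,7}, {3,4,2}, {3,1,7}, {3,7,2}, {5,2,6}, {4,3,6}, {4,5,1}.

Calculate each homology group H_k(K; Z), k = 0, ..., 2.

Order the vertices as 1 < 2 < 3 < 4 < 5 < 6 < 7. Listing each simplex with vertices in this order, K has dimension 2 with simplices:

  0-simplices (7): [1], [2], [3], [4], [5], [6], [7]
  1-simplices (18): [1,3], [1,4], [1,5], [1,6], [1,7], [2,3], [2,4], [2,5], [2,6], [2,7], [3,4], [3,5], [3,6], [3,7], [4,5], [4,6], [5,6], [6,7]
  2-simplices (12): [1,3,5], [1,3,7], [1,4,5], [1,4,6], [1,6,7], [2,3,4], [2,3,7], [2,4,5], [2,5,6], [2,6,7], [3,4,6], [3,5,6]

Hence C_0 ≅ Z^7, C_1 ≅ Z^18, C_2 ≅ Z^12.

∂_1: C_1 → C_0 maps an edge to its endpoints' difference, ∂[p,q] = q − p. For instance
  ∂[5,6] = [6] − [5].
The resulting 7×18 matrix has rank 6, and its Smith normal form has invariant factors (1,1,1,1,1,1).

Boundary ∂_2: C_2 → C_1 sends each 2-simplex [p,q,r] to [q,r] − [p,r] + [p,q]. For instance
  ∂[2,3,7] = [3,7] − [2,7] + [2,3],
  ∂[2,4,5] = [4,5] − [2,5] + [2,4].
The 18×12 boundary matrix has rank 12 and Smith normal form diag(1,1,1,1,1,1,1,1,1,1,1,2).

Computing H_k = (kernel of ∂_k) / (image of ∂_{k+1}):

  H_0: rank C_0 − rank ∂_1 = 7 − 6 = 1, and the invariant factors of ∂_1 are all 1, so H_0 = Z.
  H_1: rank ker ∂_1 − rank ∂_2 = (18 − 6) − 12 = 0, and ∂_2 has invariant factor 2 > 1, so H_1 = Z/2.
  H_2: rank ker ∂_2 − rank ∂_3 = (12 − 12) − 0 = 0, and there is no ∂_3, so H_2 = 0.

(K is a triangulation of the real projective plane RP^2.)

H_0 ≅ Z,  H_1 ≅ Z/2,  H_2 = 0.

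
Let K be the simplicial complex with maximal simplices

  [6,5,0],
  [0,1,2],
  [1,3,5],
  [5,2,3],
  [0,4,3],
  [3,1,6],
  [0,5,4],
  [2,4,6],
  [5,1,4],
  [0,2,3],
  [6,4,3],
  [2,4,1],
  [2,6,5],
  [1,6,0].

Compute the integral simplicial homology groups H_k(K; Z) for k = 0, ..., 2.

H_0 = Z,  H_1 = Z^2,  H_2 = Z.

Order the vertices as 0 < 1 < 2 < 3 < 4 < 5 < 6. Listing each simplex with vertices in this order, K has dimension 2 with simplices:

  0-simplices (7): [0], [1], [2], [3], [4], [5], [6]
  1-simplices (21): [0,1], [0,2], [0,3], [0,4], [0,5], [0,6], [1,2], [1,3], [1,4], [1,5], [1,6], [2,3], [2,4], [2,5], [2,6], [3,4], [3,5], [3,6], [4,5], [4,6], [5,6]
  2-simplices (14): [0,1,2], [0,1,6], [0,2,3], [0,3,4], [0,4,5], [0,5,6], [1,2,4], [1,3,5], [1,3,6], [1,4,5], [2,3,5], [2,4,6], [2,5,6], [3,4,6]

giving chain groups C_0 ≅ Z^7, C_1 ≅ Z^21, C_2 ≅ Z^14.

The boundary map ∂_1: C_1 → C_0 is given by ∂[p,q] = [q] − [p]. For instance
  ∂[4,5] = [5] − [4].
This gives a 7×21 integer matrix of rank 6; reducing to Smith normal form yields diagonal entries (1,1,1,1,1,1).

∂_2: C_2 → C_1 maps a triangle to the signed sum of its edges. For instance
  ∂[2,3,5] = [3,5] − [2,5] + [2,3],
  ∂[0,4,5] = [4,5] − [0,5] + [0,4].
The 21×14 boundary matrix has rank 13 and Smith normal form diag(1,1,1,1,1,1,1,1,1,1,1,1,1).

Computing H_k = (kernel of ∂_k) / (image of ∂_{k+1}):

  H_0: rank C_0 − rank ∂_1 = 7 − 6 = 1, and the invariant factors of ∂_1 are all 1, so H_0 = Z.
  H_1: rank ker ∂_1 − rank ∂_2 = (21 − 6) − 13 = 2, and the invariant factors of ∂_2 are all 1, so H_1 = Z^2.
  H_2: rank ker ∂_2 − rank ∂_3 = (14 − 13) − 0 = 1, and there is no ∂_3, so H_2 = Z.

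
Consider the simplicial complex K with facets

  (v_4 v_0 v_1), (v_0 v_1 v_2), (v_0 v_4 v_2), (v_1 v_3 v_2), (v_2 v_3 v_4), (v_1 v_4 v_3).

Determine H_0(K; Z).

H_0 ≅ Z.

Order the vertices as v_0 < v_1 < v_2 < v_3 < v_4. Listing each simplex with vertices in this order, K has dimension 2 with simplices:

  0-simplices (5): [v_0], [v_1], [v_2], [v_3], [v_4]
  1-simplices (9): [v_0,v_1], [v_0,v_2], [v_0,v_4], [v_1,v_2], [v_1,v_3], [v_1,v_4], [v_2,v_3], [v_2,v_4], [v_3,v_4]
  2-simplices (6): [v_0,v_1,v_2], [v_0,v_1,v_4], [v_0,v_2,v_4], [v_1,v_2,v_3], [v_1,v_3,v_4], [v_2,v_3,v_4]

giving chain groups C_0 ≅ Z^5, C_1 ≅ Z^9, C_2 ≅ Z^6.

Boundary ∂_1: C_1 → C_0 maps an edge to its endpoints' difference, ∂[p,q] = q − p. For instance
  ∂[v_2,v_4] = [v_4] − [v_2].
As a 5×9 matrix over Z this has rank 4, with invariant factors (1,1,1,1).

∂_2: C_2 → C_1 acts by ∂[p,q,r] = [q,r] − [p,r] + [p,q]. For instance
  ∂[v_0,v_2,v_4] = [v_2,v_4] − [v_0,v_4] + [v_0,v_2],
  ∂[v_0,v_1,v_4] = [v_1,v_4] − [v_0,v_4] + [v_0,v_1].
The 9×6 boundary matrix has rank 5 and Smith normal form diag(1,1,1,1,1).

Now H_k = ker ∂_k / im ∂_{k+1}, so:

  H_0: rank C_0 − rank ∂_1 = 5 − 4 = 1, and the invariant factors of ∂_1 are all 1, so H_0 = Z.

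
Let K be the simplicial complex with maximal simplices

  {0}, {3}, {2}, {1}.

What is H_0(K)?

Order the vertices as 0 < 1 < 2 < 3. Listing each simplex with vertices in this order, K has dimension 0 with simplices:

  0-simplices (4): [0], [1], [2], [3]

giving chain groups C_0 ≅ Z^4.

Reading off H_k = ker ∂_k / im ∂_{k+1}:

  H_0: rank C_0 − rank ∂_1 = 4 − 0 = 4, and there is no ∂_1, so H_0 = Z^4.

(K is a triangulation of a set of 4 points.)

H_0 ≅ Z^4.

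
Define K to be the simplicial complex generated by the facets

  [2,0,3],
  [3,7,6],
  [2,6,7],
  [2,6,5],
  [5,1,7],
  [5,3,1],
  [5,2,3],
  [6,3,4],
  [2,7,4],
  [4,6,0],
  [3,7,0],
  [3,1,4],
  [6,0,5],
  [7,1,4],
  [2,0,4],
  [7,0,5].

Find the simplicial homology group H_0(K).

H_0 = Z.

Take the total order 0 < 1 < 2 < 3 < 4 < 5 < 6 < 7 on the vertex set. Then K (dimension 2) consists of the simplices:

  0-simplices (8): [0], [1], [2], [3], [4], [5], [6], [7]
  1-simplices (24): (24 of them)
  2-simplices (16): [0,2,3], [0,2,4], [0,3,7], [0,4,6], [0,5,6], [0,5,7], [1,3,4], [1,3,5], [1,4,7], [1,5,7], [2,3,5], [2,4,7], [2,5,6], [2,6,7], [3,4,6], [3,6,7]

so the chain groups are C_0 ≅ Z^8, C_1 ≅ Z^24, C_2 ≅ Z^16.

Boundary ∂_1: C_1 → C_0 is given by ∂[p,q] = [q] − [p].
As a 8×24 matrix over Z this has rank 7, with invariant factors (1,1,1,1,1,1,1).

∂_2: C_2 → C_1 maps a triangle to the signed sum of its edges. For instance
  ∂[0,3,7] = [3,7] − [0,7] + [0,3],
  ∂[2,5,6] = [5,6] − [2,6] + [2,5].
As a 24×16 matrix over Z this has rank 15, with invariant factors (1,1,1,1,1,1,1,1,1,1,1,1,1,1,1).

Now H_k = ker ∂_k / im ∂_{k+1}, so:

  H_0: rank C_0 − rank ∂_1 = 8 − 7 = 1, and the invariant factors of ∂_1 are all 1, so H_0 ≅ Z.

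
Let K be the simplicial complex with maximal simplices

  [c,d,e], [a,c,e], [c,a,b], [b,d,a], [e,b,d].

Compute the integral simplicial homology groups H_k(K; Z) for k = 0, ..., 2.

H_0 = Z,  H_1 = Z,  H_2 = 0.

We work with the vertex ordering a < b < c < d < e. The simplices of K, each written with vertices in increasing order, are:

  0-simplices (5): a, b, c, d, e
  1-simplices (10): ab, ac, ad, ae, bc, bd, be, cd, ce, de
  2-simplices (5): abc, abd, ace, bde, cde

giving chain groups C_0 ≅ Z^5, C_1 ≅ Z^10, C_2 ≅ Z^5.

The boundary map ∂_1: C_1 → C_0 maps an edge to its endpoints' difference, ∂[p,q] = q − p. For instance
  ∂ce = e − c.
The 5×10 boundary matrix has rank 4 and Smith normal form diag(1,1,1,1).

∂_2: C_2 → C_1 sends each 2-simplex [p,q,r] to [q,r] − [p,r] + [p,q]. For instance
  ∂ace = ce − ae + ac,
  ∂abd = bd − ad + ab.
This gives a 10×5 integer matrix of rank 5; reducing to Smith normal form yields diagonal entries (1,1,1,1,1).

Computing H_k = (kernel of ∂_k) / (image of ∂_{k+1}):

  H_0: rank C_0 − rank ∂_1 = 5 − 4 = 1, and the invariant factors of ∂_1 are all 1, so H_0 ≅ Z.
  H_1: rank ker ∂_1 − rank ∂_2 = (10 − 4) − 5 = 1, and the invariant factors of ∂_2 are all 1, so H_1 ≅ Z.
  H_2: rank ker ∂_2 − rank ∂_3 = (5 − 5) − 0 = 0, and there is no ∂_3, so H_2 ≅ 0.

As a check, the Euler characteristic is 5 − 10 + 5 = 0, which agrees with 1 − 1 + 0 = 0.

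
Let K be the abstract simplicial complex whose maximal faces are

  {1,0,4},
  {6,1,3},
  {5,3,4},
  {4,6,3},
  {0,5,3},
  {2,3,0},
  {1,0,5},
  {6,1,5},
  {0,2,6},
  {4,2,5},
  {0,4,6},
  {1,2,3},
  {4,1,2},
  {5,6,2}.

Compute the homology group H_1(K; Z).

Fix the vertex order 0 < 1 < 2 < 3 < 4 < 5 < 6 and write every simplex with vertices in increasing order. Then dim K = 2 and the simplices of K are:

  0-simplices (7): [0], [1], [2], [3], [4], [5], [6]
  1-simplices (21): [0,1], [0,2], [0,3], [0,4], [0,5], [0,6], [1,2], [1,3], [1,4], [1,5], [1,6], [2,3], [2,4], [2,5], [2,6], [3,4], [3,5], [3,6], [4,5], [4,6], [5,6]
  2-simplices (14): [0,1,4], [0,1,5], [0,2,3], [0,2,6], [0,3,5], [0,4,6], [1,2,3], [1,2,4], [1,3,6], [1,5,6], [2,4,5], [2,5,6], [3,4,5], [3,4,6]

so the chain groups are C_0 ≅ Z^7, C_1 ≅ Z^21, C_2 ≅ Z^14.

Boundary ∂_1: C_1 → C_0 is given by ∂[p,q] = [q] − [p]. For instance
  ∂[0,2] = [2] − [0].
This gives a 7×21 integer matrix of rank 6; reducing to Smith normal form yields diagonal entries (1,1,1,1,1,1).

The boundary map ∂_2: C_2 → C_1 acts by ∂[p,q,r] = [q,r] − [p,r] + [p,q]. For instance
  ∂[0,1,5] = [1,5] − [0,5] + [0,1],
  ∂[0,2,3] = [2,3] − [0,3] + [0,2].
This gives a 21×14 integer matrix of rank 13; reducing to Smith normal form yields diagonal entries (1,1,1,1,1,1,1,1,1,1,1,1,1).

Computing H_k = (kernel of ∂_k) / (image of ∂_{k+1}):

  H_1: rank ker ∂_1 − rank ∂_2 = (21 − 6) − 13 = 2, and the invariant factors of ∂_2 are all 1, so H_1 = Z^2.

H_1 = Z^2.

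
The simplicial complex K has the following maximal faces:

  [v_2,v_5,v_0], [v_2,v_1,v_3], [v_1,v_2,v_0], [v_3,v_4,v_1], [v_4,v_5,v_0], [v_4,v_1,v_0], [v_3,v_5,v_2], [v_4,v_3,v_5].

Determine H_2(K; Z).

Order the vertices as v_0 < v_1 < v_2 < v_3 < v_4 < v_5. Listing each simplex with vertices in this order, K has dimension 2 with simplices:

  0-simplices (6): [v_0], [v_1], [v_2], [v_3], [v_4], [v_5]
  1-simplices (12): [v_0,v_1], [v_0,v_2], [v_0,v_4], [v_0,v_5], [v_1,v_2], [v_1,v_3], [v_1,v_4], [v_2,v_3], [v_2,v_5], [v_3,v_4], [v_3,v_5], [v_4,v_5]
  2-simplices (8): [v_0,v_1,v_2], [v_0,v_1,v_4], [v_0,v_2,v_5], [v_0,v_4,v_5], [v_1,v_2,v_3], [v_1,v_3,v_4], [v_2,v_3,v_5], [v_3,v_4,v_5]

so the chain groups are C_0 ≅ Z^6, C_1 ≅ Z^12, C_2 ≅ Z^8.

∂_1: C_1 → C_0 sends each edge [p,q] (with p < q) to q − p.
As a 6×12 matrix over Z this has rank 5, with invariant factors (1,1,1,1,1).

∂_2: C_2 → C_1 maps a triangle to the signed sum of its edges. For instance
  ∂[v_1,v_3,v_4] = [v_3,v_4] − [v_1,v_4] + [v_1,v_3],
  ∂[v_2,v_3,v_5] = [v_3,v_5] − [v_2,v_5] + [v_2,v_3].
The 12×8 boundary matrix has rank 7 and Smith normal form diag(1,1,1,1,1,1,1).

Reading off H_k = ker ∂_k / im ∂_{k+1}:

  H_2: rank ker ∂_2 − rank ∂_3 = (8 − 7) − 0 = 1, and there is no ∂_3, so H_2 ≅ Z.

H_2 = Z.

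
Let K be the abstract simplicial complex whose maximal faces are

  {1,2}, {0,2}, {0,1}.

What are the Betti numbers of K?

b_0 = 1, b_1 = 1.

K has 3 vertices, 3 edges.
rank ∂_0 = 0, rank ∂_1 = 2 ⇒ b_0 = 3 − 0 − 2 = 1; all invariant factors of ∂_1 are 1 so no torsion. So H_0 = Z.
rank ∂_1 = 2, rank ∂_2 = 0 ⇒ b_1 = 3 − 2 − 0 = 1. So H_1 = Z.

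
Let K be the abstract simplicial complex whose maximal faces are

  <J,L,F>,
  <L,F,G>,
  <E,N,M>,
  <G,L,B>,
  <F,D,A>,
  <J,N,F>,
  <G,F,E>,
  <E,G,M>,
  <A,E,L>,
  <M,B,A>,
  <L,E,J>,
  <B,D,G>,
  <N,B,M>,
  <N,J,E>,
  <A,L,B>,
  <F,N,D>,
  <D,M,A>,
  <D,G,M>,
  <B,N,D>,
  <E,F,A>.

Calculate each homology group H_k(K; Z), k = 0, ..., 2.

H_0 = Z,  H_1 = Z ⊕ Z/2,  H_2 = 0.

Take the total order A < B < D < E < F < G < J < L < M < N on the vertex set. Then K (dimension 2) consists of the simplices:

  0-simplices (10): A, B, D, E, F, G, J, L, M, N
  1-simplices (30): AB, AD, AE, AF, AL, AM, BD, BG, BL, BM, BN, DF, DG, DM, DN, EF, EG, EJ, EL, EM, EN, FG, FJ, FL, FN, GL, GM, JL, JN, MN
  2-simplices (20): ABL, ABM, ADF, ADM, AEF, AEL, BDG, BDN, BGL, BMN, DFN, DGM, EFG, EGM, EJL, EJN, EMN, FGL, FJL, FJN

so the chain groups are C_0 ≅ Z^10, C_1 ≅ Z^30, C_2 ≅ Z^20.

The boundary map ∂_1: C_1 → C_0 sends each edge [p,q] (with p < q) to q − p.
As a 10×30 matrix over Z this has rank 9, with invariant factors (1,1,1,1,1,1,1,1,1).

Boundary ∂_2: C_2 → C_1 maps a triangle to the signed sum of its edges. For instance
  ∂EGM = GM − EM + EG,
  ∂EJN = JN − EN + EJ.
The resulting 30×20 matrix has rank 20, and its Smith normal form has invariant factors (1,1,1,1,1,1,1,1,1,1,1,1,1,1,1,1,1,1,1,2).

Computing H_k = (kernel of ∂_k) / (image of ∂_{k+1}):

  H_0: rank C_0 − rank ∂_1 = 10 − 9 = 1, and the invariant factors of ∂_1 are all 1, so H_0 ≅ Z.
  H_1: rank ker ∂_1 − rank ∂_2 = (30 − 9) − 20 = 1, and ∂_2 has invariant factor 2 > 1, so H_1 ≅ Z ⊕ Z/2.
  H_2: rank ker ∂_2 − rank ∂_3 = (20 − 20) − 0 = 0, and there is no ∂_3, so H_2 ≅ 0.

(K is a triangulation of the Klein bottle.)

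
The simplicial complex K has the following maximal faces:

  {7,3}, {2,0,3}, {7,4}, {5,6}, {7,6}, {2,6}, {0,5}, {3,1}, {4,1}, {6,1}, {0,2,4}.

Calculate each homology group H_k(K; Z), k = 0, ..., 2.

Order the vertices as 0 < 1 < 2 < 3 < 4 < 5 < 6 < 7. Listing each simplex with vertices in this order, K has dimension 2 with simplices:

  0-simplices (8): [0], [1], [2], [3], [4], [5], [6], [7]
  1-simplices (14): [0,2], [0,3], [0,4], [0,5], [1,3], [1,4], [1,6], [2,3], [2,4], [2,6], [3,7], [4,7], [5,6], [6,7]
  2-simplices (2): [0,2,3], [0,2,4]

giving chain groups C_0 ≅ Z^8, C_1 ≅ Z^14, C_2 ≅ Z^2.

∂_1: C_1 → C_0 maps an edge to its endpoints' difference, ∂[p,q] = q − p.
This gives a 8×14 integer matrix of rank 7; reducing to Smith normal form yields diagonal entries (1,1,1,1,1,1,1).

Boundary ∂_2: C_2 → C_1 maps a triangle to the signed sum of its edges. For instance
  ∂[0,2,4] = [2,4] − [0,4] + [0,2],
  ∂[0,2,3] = [2,3] − [0,3] + [0,2].
This gives a 14×2 integer matrix of rank 2; reducing to Smith normal form yields diagonal entries (1,1).

From H_k ≅ ker(∂_k) / im(∂_{k+1}) we obtain:

  H_0: rank C_0 − rank ∂_1 = 8 − 7 = 1, and the invariant factors of ∂_1 are all 1, so H_0 = Z.
  H_1: rank ker ∂_1 − rank ∂_2 = (14 − 7) − 2 = 5, and the invariant factors of ∂_2 are all 1, so H_1 = Z^5.
  H_2: rank ker ∂_2 − rank ∂_3 = (2 − 2) − 0 = 0, and there is no ∂_3, so H_2 = 0.

As a check, the Euler characteristic is 8 − 14 + 2 = -4, which agrees with 1 − 5 + 0 = -4.

H_0 ≅ Z,  H_1 ≅ Z^5,  H_2 = 0.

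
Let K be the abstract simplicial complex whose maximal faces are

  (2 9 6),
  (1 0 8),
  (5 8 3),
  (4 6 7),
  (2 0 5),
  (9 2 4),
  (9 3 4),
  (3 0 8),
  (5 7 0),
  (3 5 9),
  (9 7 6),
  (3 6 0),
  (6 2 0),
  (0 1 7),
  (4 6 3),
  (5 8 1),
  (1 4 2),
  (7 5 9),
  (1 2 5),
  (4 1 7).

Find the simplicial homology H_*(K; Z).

We work with the vertex ordering 0 < 1 < 2 < 3 < 4 < 5 < 6 < 7 < 8 < 9. The simplices of K, each written with vertices in increasing order, are:

  0-simplices (10): [0], [1], [2], [3], [4], [5], [6], [7], [8], [9]
  1-simplices (30): (30 of them)
  2-simplices (20): (20 of them)

giving chain groups C_0 ≅ Z^10, C_1 ≅ Z^30, C_2 ≅ Z^20.

The boundary map ∂_1: C_1 → C_0 sends each edge [p,q] (with p < q) to q − p.
The resulting 10×30 matrix has rank 9, and its Smith normal form has invariant factors (1,1,1,1,1,1,1,1,1).

Boundary ∂_2: C_2 → C_1 sends each 2-simplex [p,q,r] to [q,r] − [p,r] + [p,q]. For instance
  ∂[5,7,9] = [7,9] − [5,9] + [5,7],
  ∂[0,5,7] = [5,7] − [0,7] + [0,5].
As a 30×20 matrix over Z this has rank 20, with invariant factors (1,1,1,1,1,1,1,1,1,1,1,1,1,1,1,1,1,1,1,2).

Reading off H_k = ker ∂_k / im ∂_{k+1}:

  H_0: rank C_0 − rank ∂_1 = 10 − 9 = 1, and the invariant factors of ∂_1 are all 1, so H_0 = Z.
  H_1: rank ker ∂_1 − rank ∂_2 = (30 − 9) − 20 = 1, and ∂_2 has invariant factor 2 > 1, so H_1 = Z ⊕ Z/2.
  H_2: rank ker ∂_2 − rank ∂_3 = (20 − 20) − 0 = 0, and there is no ∂_3, so H_2 = 0.

As a check, the Euler characteristic is 10 − 30 + 20 = 0, which agrees with 1 − 1 + 0 = 0.
(K is a triangulation of the Klein bottle.)

H_0 ≅ Z,  H_1 ≅ Z ⊕ Z/2,  H_2 = 0.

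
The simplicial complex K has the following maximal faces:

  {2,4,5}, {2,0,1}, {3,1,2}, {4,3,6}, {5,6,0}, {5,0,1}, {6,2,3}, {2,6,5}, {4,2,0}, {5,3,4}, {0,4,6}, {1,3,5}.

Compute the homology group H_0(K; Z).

H_0 = Z.

K has 7 vertices, 18 edges, 12 triangles.
rank ∂_0 = 0, rank ∂_1 = 6 ⇒ b_0 = 7 − 0 − 6 = 1; all invariant factors of ∂_1 are 1 so no torsion. So H_0 = Z.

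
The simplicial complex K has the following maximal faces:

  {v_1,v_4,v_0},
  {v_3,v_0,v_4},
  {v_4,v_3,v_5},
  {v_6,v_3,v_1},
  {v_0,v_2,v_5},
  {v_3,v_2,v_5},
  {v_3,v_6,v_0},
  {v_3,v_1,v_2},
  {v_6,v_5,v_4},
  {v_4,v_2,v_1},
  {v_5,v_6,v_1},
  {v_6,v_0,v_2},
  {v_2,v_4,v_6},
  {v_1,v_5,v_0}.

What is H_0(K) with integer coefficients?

Order the vertices as v_0 < v_1 < v_2 < v_3 < v_4 < v_5 < v_6. Listing each simplex with vertices in this order, K has dimension 2 with simplices:

  0-simplices (7): [v_0], [v_1], [v_2], [v_3], [v_4], [v_5], [v_6]
  1-simplices (21): (21 of them)
  2-simplices (14): (14 of them)

Hence C_0 ≅ Z^7, C_1 ≅ Z^21, C_2 ≅ Z^14.

Boundary ∂_1: C_1 → C_0 maps an edge to its endpoints' difference, ∂[p,q] = q − p. For instance
  ∂[v_1,v_4] = [v_4] − [v_1].
The 7×21 boundary matrix has rank 6 and Smith normal form diag(1,1,1,1,1,1).

Boundary ∂_2: C_2 → C_1 sends each 2-simplex [p,q,r] to [q,r] − [p,r] + [p,q]. For instance
  ∂[v_0,v_1,v_5] = [v_1,v_5] − [v_0,v_5] + [v_0,v_1],
  ∂[v_0,v_3,v_4] = [v_3,v_4] − [v_0,v_4] + [v_0,v_3].
The 21×14 boundary matrix has rank 13 and Smith normal form diag(1,1,1,1,1,1,1,1,1,1,1,1,1).

Reading off H_k = ker ∂_k / im ∂_{k+1}:

  H_0: rank C_0 − rank ∂_1 = 7 − 6 = 1, and the invariant factors of ∂_1 are all 1, so H_0 = Z.

(K is a triangulation of the torus T^2.)

H_0 = Z.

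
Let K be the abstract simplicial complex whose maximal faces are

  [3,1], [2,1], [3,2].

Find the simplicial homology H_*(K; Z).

H_0 = Z,  H_1 = Z.

We work with the vertex ordering 1 < 2 < 3. The simplices of K, each written with vertices in increasing order, are:

  0-simplices (3): [1], [2], [3]
  1-simplices (3): [1,2], [1,3], [2,3]

giving chain groups C_0 ≅ Z^3, C_1 ≅ Z^3.

∂_1: C_1 → C_0 maps an edge to its endpoints' difference, ∂[p,q] = q − p. For instance
  ∂[1,3] = [3] − [1].
The resulting 3×3 matrix has rank 2, and its Smith normal form has invariant factors (1,1).

Reading off H_k = ker ∂_k / im ∂_{k+1}:

  H_0: rank C_0 − rank ∂_1 = 3 − 2 = 1, and the invariant factors of ∂_1 are all 1, so H_0 ≅ Z.
  H_1: rank ker ∂_1 − rank ∂_2 = (3 − 2) − 0 = 1, and there is no ∂_2, so H_1 ≅ Z.

As a check, the Euler characteristic is 3 − 3 = 0, which agrees with 1 − 1 = 0.
(K is a triangulation of the circle S^1.)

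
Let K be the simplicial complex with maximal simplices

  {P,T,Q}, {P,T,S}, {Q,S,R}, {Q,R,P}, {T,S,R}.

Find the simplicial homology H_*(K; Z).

H_0 = Z,  H_1 = Z,  H_2 = 0.

Order the vertices as P < Q < R < S < T. Listing each simplex with vertices in this order, K has dimension 2 with simplices:

  0-simplices (5): P, Q, R, S, T
  1-simplices (10): PQ, PR, PS, PT, QR, QS, QT, RS, RT, ST
  2-simplices (5): PQR, PQT, PST, QRS, RST

so the chain groups are C_0 ≅ Z^5, C_1 ≅ Z^10, C_2 ≅ Z^5.

Boundary ∂_1: C_1 → C_0 is given by ∂[p,q] = [q] − [p]. For instance
  ∂PT = T − P.
The resulting 5×10 matrix has rank 4, and its Smith normal form has invariant factors (1,1,1,1).

Boundary ∂_2: C_2 → C_1 sends each 2-simplex [p,q,r] to [q,r] − [p,r] + [p,q]. For instance
  ∂PQT = QT − PT + PQ,
  ∂RST = ST − RT + RS.
This gives a 10×5 integer matrix of rank 5; reducing to Smith normal form yields diagonal entries (1,1,1,1,1).

Now H_k = ker ∂_k / im ∂_{k+1}, so:

  H_0: rank C_0 − rank ∂_1 = 5 − 4 = 1, and the invariant factors of ∂_1 are all 1, so H_0 = Z.
  H_1: rank ker ∂_1 − rank ∂_2 = (10 − 4) − 5 = 1, and the invariant factors of ∂_2 are all 1, so H_1 = Z.
  H_2: rank ker ∂_2 − rank ∂_3 = (5 − 5) − 0 = 0, and there is no ∂_3, so H_2 = 0.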